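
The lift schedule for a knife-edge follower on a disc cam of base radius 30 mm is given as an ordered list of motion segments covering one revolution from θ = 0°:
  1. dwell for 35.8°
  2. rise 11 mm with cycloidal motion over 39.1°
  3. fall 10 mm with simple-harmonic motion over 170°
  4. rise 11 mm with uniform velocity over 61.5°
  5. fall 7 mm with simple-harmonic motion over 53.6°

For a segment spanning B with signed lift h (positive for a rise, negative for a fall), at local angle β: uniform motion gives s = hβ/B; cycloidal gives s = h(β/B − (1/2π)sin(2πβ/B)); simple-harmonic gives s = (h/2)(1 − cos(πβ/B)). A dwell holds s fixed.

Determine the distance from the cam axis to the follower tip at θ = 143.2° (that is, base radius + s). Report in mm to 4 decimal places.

seg 1 [0°–35.8°] dwell: s stays 0.0000
seg 2 [35.8°–74.9°] cycloidal, h=11: full span → s += 11 → s = 11.0000
seg 3 [74.9°–244.9°] simple-harmonic, h=-10: θ=143.2° here. β=68.3, B=170. -10/2·(1 − cos(π·0.4018)) = -3.4813 → s = 7.5187
radial distance = base radius + s = 30 + 7.5187 = 37.5187

37.5187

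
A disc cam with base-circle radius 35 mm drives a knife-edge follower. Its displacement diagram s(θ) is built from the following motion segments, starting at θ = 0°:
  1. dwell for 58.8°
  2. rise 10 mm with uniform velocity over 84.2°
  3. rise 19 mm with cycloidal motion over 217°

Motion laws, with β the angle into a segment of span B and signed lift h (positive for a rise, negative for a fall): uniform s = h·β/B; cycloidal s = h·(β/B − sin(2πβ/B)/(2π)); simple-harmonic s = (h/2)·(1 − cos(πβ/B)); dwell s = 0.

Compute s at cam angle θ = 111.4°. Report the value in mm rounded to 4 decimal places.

seg 1 [0°–58.8°] dwell: s stays 0.0000
seg 2 [58.8°–143°] uniform, h=10: θ=111.4° here. β=52.6, B=84.2. 10·52.6/84.2 = 6.2470 → s = 6.2470

6.2470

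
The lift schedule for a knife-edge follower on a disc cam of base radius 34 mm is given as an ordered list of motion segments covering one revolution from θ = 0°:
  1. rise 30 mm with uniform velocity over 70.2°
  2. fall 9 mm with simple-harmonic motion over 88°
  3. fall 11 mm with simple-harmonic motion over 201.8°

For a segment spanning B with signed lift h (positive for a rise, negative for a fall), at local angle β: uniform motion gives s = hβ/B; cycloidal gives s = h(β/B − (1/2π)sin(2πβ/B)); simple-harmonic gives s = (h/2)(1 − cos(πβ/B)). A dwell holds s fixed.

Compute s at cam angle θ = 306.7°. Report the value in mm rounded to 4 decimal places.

seg 1 [0°–70.2°] uniform, h=30: full span → s += 30 → s = 30.0000
seg 2 [70.2°–158.2°] simple-harmonic, h=-9: full span → s += -9 → s = 21.0000
seg 3 [158.2°–360°] simple-harmonic, h=-11: θ=306.7° here. β=148.5, B=201.8. -11/2·(1 − cos(π·0.7359)) = -9.2128 → s = 11.7872

11.7872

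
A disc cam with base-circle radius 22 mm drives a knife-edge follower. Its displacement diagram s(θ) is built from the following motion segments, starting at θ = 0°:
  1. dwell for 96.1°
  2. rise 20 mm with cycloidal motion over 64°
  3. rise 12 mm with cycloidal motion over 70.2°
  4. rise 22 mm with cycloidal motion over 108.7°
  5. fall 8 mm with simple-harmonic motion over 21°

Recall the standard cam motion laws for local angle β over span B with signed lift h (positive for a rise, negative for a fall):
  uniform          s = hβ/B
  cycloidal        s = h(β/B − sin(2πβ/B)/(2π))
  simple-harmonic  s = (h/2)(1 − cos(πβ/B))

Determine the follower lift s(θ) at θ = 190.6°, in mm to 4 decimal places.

seg 1 [0°–96.1°] dwell: s stays 0.0000
seg 2 [96.1°–160.1°] cycloidal, h=20: full span → s += 20 → s = 20.0000
seg 3 [160.1°–230.3°] cycloidal, h=12: θ=190.6° here. β=30.5, B=70.2. 12·(0.4345 − sin(2π·0.4345)/(2π)) = 4.4494 → s = 24.4494

24.4494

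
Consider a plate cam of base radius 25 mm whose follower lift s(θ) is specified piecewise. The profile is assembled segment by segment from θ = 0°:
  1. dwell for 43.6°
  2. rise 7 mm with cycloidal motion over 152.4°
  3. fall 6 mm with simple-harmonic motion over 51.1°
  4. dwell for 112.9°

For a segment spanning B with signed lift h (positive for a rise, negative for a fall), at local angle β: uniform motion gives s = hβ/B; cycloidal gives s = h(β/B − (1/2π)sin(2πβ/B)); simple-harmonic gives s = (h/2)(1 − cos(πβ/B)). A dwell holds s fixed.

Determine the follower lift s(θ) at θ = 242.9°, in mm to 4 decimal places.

seg 1 [0°–43.6°] dwell: s stays 0.0000
seg 2 [43.6°–196°] cycloidal, h=7: full span → s += 7 → s = 7.0000
seg 3 [196°–247.1°] simple-harmonic, h=-6: θ=242.9° here. β=46.9, B=51.1. -6/2·(1 − cos(π·0.9178)) = -5.9005 → s = 1.0995

1.0995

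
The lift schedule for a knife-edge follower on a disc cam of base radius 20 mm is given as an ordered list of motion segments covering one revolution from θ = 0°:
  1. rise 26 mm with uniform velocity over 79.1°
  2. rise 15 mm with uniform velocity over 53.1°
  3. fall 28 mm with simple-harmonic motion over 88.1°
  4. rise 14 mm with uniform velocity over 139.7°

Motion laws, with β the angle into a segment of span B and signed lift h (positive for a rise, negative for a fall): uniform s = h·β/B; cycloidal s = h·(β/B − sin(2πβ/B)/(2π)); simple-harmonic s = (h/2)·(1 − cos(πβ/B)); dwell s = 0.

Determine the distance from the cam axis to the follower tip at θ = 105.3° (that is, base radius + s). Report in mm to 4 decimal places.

seg 1 [0°–79.1°] uniform, h=26: full span → s += 26 → s = 26.0000
seg 2 [79.1°–132.2°] uniform, h=15: θ=105.3° here. β=26.2, B=53.1. 15·26.2/53.1 = 7.4011 → s = 33.4011
radial distance = base radius + s = 20 + 33.4011 = 53.4011

53.4011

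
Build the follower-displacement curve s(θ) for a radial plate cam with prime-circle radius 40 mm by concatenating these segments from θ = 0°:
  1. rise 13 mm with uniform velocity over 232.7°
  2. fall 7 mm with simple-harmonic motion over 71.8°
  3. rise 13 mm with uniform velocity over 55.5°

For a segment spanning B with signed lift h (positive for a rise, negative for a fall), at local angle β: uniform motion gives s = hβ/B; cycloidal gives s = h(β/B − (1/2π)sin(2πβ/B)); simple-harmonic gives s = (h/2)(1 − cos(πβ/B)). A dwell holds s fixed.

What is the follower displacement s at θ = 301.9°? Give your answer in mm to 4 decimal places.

seg 1 [0°–232.7°] uniform, h=13: full span → s += 13 → s = 13.0000
seg 2 [232.7°–304.5°] simple-harmonic, h=-7: θ=301.9° here. β=69.2, B=71.8. -7/2·(1 − cos(π·0.9638)) = -6.9774 → s = 6.0226

6.0226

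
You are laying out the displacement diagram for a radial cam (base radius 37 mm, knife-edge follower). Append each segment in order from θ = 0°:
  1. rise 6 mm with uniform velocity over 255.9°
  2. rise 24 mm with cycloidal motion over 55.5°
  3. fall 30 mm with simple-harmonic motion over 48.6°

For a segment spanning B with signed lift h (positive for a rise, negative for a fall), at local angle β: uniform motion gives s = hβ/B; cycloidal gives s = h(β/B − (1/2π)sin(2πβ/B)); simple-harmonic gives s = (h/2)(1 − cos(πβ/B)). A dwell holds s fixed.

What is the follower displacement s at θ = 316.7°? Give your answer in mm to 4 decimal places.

seg 1 [0°–255.9°] uniform, h=6: full span → s += 6 → s = 6.0000
seg 2 [255.9°–311.4°] cycloidal, h=24: full span → s += 24 → s = 30.0000
seg 3 [311.4°–360°] simple-harmonic, h=-30: θ=316.7° here. β=5.3, B=48.6. -30/2·(1 − cos(π·0.1091)) = -0.8717 → s = 29.1283

29.1283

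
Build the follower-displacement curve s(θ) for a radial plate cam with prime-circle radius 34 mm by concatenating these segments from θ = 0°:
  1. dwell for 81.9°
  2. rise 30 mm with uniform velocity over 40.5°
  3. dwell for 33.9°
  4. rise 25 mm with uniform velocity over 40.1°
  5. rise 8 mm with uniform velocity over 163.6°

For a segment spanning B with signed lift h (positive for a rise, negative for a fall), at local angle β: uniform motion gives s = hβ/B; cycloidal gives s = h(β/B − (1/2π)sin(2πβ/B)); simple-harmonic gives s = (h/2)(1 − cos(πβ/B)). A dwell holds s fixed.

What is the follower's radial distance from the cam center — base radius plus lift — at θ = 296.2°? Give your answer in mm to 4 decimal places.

seg 1 [0°–81.9°] dwell: s stays 0.0000
seg 2 [81.9°–122.4°] uniform, h=30: full span → s += 30 → s = 30.0000
seg 3 [122.4°–156.3°] dwell: s stays 30.0000
seg 4 [156.3°–196.4°] uniform, h=25: full span → s += 25 → s = 55.0000
seg 5 [196.4°–360°] uniform, h=8: θ=296.2° here. β=99.8, B=163.6. 8·99.8/163.6 = 4.8802 → s = 59.8802
radial distance = base radius + s = 34 + 59.8802 = 93.8802

93.8802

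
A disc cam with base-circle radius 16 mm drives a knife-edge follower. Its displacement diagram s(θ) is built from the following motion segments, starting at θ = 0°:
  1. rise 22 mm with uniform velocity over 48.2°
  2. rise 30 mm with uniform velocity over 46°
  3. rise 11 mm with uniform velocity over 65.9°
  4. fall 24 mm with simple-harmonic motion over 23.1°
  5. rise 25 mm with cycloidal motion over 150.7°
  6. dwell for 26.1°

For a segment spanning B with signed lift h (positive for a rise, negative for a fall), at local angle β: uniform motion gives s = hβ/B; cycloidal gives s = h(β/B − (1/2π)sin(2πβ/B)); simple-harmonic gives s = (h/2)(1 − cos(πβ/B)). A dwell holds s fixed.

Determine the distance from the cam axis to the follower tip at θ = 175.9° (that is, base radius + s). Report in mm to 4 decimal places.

seg 1 [0°–48.2°] uniform, h=22: full span → s += 22 → s = 22.0000
seg 2 [48.2°–94.2°] uniform, h=30: full span → s += 30 → s = 52.0000
seg 3 [94.2°–160.1°] uniform, h=11: full span → s += 11 → s = 63.0000
seg 4 [160.1°–183.2°] simple-harmonic, h=-24: θ=175.9° here. β=15.8, B=23.1. -24/2·(1 − cos(π·0.6840)) = -18.5562 → s = 44.4438
radial distance = base radius + s = 16 + 44.4438 = 60.4438

60.4438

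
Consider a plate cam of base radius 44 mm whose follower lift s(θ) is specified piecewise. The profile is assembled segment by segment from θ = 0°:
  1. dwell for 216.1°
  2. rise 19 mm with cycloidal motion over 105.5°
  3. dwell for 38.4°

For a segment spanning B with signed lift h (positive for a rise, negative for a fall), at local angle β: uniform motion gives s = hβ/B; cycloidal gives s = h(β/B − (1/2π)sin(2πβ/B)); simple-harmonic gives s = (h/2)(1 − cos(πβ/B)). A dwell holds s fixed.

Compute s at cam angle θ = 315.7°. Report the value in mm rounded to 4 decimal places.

seg 1 [0°–216.1°] dwell: s stays 0.0000
seg 2 [216.1°–321.6°] cycloidal, h=19: θ=315.7° here. β=99.6, B=105.5. 19·(0.9441 − sin(2π·0.9441)/(2π)) = 18.9783 → s = 18.9783

18.9783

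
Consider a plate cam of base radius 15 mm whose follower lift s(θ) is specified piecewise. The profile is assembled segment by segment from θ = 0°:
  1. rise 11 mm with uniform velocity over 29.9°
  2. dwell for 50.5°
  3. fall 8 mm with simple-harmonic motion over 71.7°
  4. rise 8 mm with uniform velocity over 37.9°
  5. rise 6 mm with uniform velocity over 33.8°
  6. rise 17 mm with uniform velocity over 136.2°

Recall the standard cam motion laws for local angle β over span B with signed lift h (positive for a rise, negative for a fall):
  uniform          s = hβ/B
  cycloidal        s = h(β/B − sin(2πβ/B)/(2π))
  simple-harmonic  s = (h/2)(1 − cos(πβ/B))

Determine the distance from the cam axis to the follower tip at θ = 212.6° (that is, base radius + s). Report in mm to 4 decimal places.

seg 1 [0°–29.9°] uniform, h=11: full span → s += 11 → s = 11.0000
seg 2 [29.9°–80.4°] dwell: s stays 11.0000
seg 3 [80.4°–152.1°] simple-harmonic, h=-8: full span → s += -8 → s = 3.0000
seg 4 [152.1°–190°] uniform, h=8: full span → s += 8 → s = 11.0000
seg 5 [190°–223.8°] uniform, h=6: θ=212.6° here. β=22.6, B=33.8. 6·22.6/33.8 = 4.0118 → s = 15.0118
radial distance = base radius + s = 15 + 15.0118 = 30.0118

30.0118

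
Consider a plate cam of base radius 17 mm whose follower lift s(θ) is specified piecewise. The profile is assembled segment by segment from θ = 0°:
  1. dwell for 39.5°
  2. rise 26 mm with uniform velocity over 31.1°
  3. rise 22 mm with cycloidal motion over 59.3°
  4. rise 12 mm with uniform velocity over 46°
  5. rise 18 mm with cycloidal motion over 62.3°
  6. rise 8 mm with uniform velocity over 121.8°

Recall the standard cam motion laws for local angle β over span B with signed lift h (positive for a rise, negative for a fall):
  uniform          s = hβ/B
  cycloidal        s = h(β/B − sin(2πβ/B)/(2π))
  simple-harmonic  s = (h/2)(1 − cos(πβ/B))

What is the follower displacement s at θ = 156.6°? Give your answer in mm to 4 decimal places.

seg 1 [0°–39.5°] dwell: s stays 0.0000
seg 2 [39.5°–70.6°] uniform, h=26: full span → s += 26 → s = 26.0000
seg 3 [70.6°–129.9°] cycloidal, h=22: full span → s += 22 → s = 48.0000
seg 4 [129.9°–175.9°] uniform, h=12: θ=156.6° here. β=26.7, B=46. 12·26.7/46 = 6.9652 → s = 54.9652

54.9652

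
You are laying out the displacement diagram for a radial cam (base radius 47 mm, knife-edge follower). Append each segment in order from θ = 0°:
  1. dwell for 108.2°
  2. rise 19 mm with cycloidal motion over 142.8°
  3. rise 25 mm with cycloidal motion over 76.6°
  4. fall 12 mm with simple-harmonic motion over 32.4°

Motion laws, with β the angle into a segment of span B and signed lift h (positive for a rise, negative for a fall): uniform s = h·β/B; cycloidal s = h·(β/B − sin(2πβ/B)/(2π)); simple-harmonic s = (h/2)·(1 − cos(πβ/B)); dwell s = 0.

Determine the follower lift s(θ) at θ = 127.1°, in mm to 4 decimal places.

seg 1 [0°–108.2°] dwell: s stays 0.0000
seg 2 [108.2°–251°] cycloidal, h=19: θ=127.1° here. β=18.9, B=142.8. 19·(0.1324 − sin(2π·0.1324)/(2π)) = 0.2800 → s = 0.2800

0.2800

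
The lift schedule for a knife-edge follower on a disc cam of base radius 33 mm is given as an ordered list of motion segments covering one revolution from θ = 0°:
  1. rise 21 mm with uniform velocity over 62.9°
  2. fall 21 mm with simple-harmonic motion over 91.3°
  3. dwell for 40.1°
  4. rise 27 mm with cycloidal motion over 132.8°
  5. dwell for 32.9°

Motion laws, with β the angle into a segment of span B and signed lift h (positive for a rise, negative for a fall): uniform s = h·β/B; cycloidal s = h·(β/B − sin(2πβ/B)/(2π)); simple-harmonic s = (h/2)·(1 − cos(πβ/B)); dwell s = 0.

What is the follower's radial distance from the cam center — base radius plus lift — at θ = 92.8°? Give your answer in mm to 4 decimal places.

seg 1 [0°–62.9°] uniform, h=21: full span → s += 21 → s = 21.0000
seg 2 [62.9°–154.2°] simple-harmonic, h=-21: θ=92.8° here. β=29.9, B=91.3. -21/2·(1 − cos(π·0.3275)) = -5.0840 → s = 15.9160
radial distance = base radius + s = 33 + 15.9160 = 48.9160

48.9160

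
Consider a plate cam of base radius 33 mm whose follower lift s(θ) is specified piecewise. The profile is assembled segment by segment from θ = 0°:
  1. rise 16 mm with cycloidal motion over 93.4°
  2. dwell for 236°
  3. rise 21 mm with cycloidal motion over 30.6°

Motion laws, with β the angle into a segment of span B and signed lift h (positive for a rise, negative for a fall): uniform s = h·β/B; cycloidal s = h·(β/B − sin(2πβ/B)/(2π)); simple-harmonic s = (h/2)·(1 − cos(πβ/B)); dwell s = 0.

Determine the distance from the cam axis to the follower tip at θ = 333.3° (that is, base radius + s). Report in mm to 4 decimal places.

seg 1 [0°–93.4°] cycloidal, h=16: full span → s += 16 → s = 16.0000
seg 2 [93.4°–329.4°] dwell: s stays 16.0000
seg 3 [329.4°–360°] cycloidal, h=21: θ=333.3° here. β=3.9, B=30.6. 21·(0.1275 − sin(2π·0.1275)/(2π)) = 0.2770 → s = 16.2770
radial distance = base radius + s = 33 + 16.2770 = 49.2770

49.2770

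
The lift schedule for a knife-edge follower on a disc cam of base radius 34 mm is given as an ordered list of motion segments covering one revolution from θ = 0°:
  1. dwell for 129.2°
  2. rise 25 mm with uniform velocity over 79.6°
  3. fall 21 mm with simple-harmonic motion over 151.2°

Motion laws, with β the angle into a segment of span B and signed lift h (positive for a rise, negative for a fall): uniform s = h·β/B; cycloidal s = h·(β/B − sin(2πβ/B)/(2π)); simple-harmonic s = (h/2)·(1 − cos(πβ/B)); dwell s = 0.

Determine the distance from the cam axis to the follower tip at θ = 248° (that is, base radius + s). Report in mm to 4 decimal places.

seg 1 [0°–129.2°] dwell: s stays 0.0000
seg 2 [129.2°–208.8°] uniform, h=25: full span → s += 25 → s = 25.0000
seg 3 [208.8°–360°] simple-harmonic, h=-21: θ=248° here. β=39.2, B=151.2. -21/2·(1 − cos(π·0.2593)) = -3.2945 → s = 21.7055
radial distance = base radius + s = 34 + 21.7055 = 55.7055

55.7055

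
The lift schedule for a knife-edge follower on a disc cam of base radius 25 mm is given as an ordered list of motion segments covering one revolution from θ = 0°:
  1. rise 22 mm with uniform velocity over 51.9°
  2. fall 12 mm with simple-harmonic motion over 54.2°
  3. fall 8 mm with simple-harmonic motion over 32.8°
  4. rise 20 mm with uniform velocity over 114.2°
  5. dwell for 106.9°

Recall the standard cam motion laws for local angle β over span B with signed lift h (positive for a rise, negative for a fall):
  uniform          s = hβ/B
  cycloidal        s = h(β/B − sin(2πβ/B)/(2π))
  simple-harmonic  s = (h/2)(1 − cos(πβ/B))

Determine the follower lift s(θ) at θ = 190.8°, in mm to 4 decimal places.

seg 1 [0°–51.9°] uniform, h=22: full span → s += 22 → s = 22.0000
seg 2 [51.9°–106.1°] simple-harmonic, h=-12: full span → s += -12 → s = 10.0000
seg 3 [106.1°–138.9°] simple-harmonic, h=-8: full span → s += -8 → s = 2.0000
seg 4 [138.9°–253.1°] uniform, h=20: θ=190.8° here. β=51.9, B=114.2. 20·51.9/114.2 = 9.0893 → s = 11.0893

11.0893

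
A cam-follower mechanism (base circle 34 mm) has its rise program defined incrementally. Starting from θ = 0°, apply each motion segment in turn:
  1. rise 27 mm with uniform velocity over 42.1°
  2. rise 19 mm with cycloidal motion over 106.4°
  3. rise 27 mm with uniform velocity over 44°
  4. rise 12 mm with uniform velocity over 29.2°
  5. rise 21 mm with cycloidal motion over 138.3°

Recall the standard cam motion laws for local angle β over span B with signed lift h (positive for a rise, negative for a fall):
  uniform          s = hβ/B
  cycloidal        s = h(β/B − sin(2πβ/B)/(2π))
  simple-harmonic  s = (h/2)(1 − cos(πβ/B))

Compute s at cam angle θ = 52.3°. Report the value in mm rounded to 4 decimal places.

seg 1 [0°–42.1°] uniform, h=27: full span → s += 27 → s = 27.0000
seg 2 [42.1°–148.5°] cycloidal, h=19: θ=52.3° here. β=10.2, B=106.4. 19·(0.0959 − sin(2π·0.0959)/(2π)) = 0.1082 → s = 27.1082

27.1082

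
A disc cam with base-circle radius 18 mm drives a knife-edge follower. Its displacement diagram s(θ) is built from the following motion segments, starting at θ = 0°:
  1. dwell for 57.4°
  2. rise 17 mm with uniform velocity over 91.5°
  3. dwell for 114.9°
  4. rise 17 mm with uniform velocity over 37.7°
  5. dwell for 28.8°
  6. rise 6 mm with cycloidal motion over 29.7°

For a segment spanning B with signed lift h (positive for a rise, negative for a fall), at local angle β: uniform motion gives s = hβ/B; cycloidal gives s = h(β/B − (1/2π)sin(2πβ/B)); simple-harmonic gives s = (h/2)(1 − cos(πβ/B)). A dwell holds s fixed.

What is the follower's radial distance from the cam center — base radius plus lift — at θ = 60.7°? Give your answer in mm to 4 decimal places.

seg 1 [0°–57.4°] dwell: s stays 0.0000
seg 2 [57.4°–148.9°] uniform, h=17: θ=60.7° here. β=3.3, B=91.5. 17·3.3/91.5 = 0.6131 → s = 0.6131
radial distance = base radius + s = 18 + 0.6131 = 18.6131

18.6131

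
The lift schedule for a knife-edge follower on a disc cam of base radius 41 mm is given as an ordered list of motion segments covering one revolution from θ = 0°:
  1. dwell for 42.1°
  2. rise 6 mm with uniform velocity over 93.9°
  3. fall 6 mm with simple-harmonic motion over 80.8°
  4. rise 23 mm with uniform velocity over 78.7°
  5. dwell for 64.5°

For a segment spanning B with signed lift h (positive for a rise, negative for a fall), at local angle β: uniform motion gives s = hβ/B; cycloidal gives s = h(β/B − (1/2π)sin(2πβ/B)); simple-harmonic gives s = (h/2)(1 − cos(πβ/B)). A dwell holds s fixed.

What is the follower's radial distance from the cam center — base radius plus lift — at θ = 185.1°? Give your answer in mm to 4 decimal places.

seg 1 [0°–42.1°] dwell: s stays 0.0000
seg 2 [42.1°–136°] uniform, h=6: full span → s += 6 → s = 6.0000
seg 3 [136°–216.8°] simple-harmonic, h=-6: θ=185.1° here. β=49.1, B=80.8. -6/2·(1 − cos(π·0.6077)) = -3.9956 → s = 2.0044
radial distance = base radius + s = 41 + 2.0044 = 43.0044

43.0044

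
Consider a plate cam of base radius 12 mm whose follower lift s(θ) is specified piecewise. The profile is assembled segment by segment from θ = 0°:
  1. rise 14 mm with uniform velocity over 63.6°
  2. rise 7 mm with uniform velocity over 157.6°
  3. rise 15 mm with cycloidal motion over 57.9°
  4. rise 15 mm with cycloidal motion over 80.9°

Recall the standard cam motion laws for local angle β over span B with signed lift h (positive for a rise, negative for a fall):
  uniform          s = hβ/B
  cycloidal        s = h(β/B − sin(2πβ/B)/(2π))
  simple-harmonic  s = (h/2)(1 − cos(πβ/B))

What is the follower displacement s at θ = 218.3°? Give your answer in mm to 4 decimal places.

seg 1 [0°–63.6°] uniform, h=14: full span → s += 14 → s = 14.0000
seg 2 [63.6°–221.2°] uniform, h=7: θ=218.3° here. β=154.7, B=157.6. 7·154.7/157.6 = 6.8712 → s = 20.8712

20.8712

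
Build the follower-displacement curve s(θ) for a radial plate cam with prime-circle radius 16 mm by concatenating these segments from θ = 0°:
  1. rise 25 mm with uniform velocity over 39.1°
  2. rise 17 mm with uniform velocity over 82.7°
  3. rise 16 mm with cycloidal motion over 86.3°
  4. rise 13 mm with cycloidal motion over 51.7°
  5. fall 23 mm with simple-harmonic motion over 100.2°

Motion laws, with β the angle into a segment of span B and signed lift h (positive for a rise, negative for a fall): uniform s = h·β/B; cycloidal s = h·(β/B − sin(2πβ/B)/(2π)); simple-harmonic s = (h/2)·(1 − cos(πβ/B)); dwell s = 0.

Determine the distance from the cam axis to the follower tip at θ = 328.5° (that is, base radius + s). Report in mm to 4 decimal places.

seg 1 [0°–39.1°] uniform, h=25: full span → s += 25 → s = 25.0000
seg 2 [39.1°–121.8°] uniform, h=17: full span → s += 17 → s = 42.0000
seg 3 [121.8°–208.1°] cycloidal, h=16: full span → s += 16 → s = 58.0000
seg 4 [208.1°–259.8°] cycloidal, h=13: full span → s += 13 → s = 71.0000
seg 5 [259.8°–360°] simple-harmonic, h=-23: θ=328.5° here. β=68.7, B=100.2. -23/2·(1 − cos(π·0.6856)) = -17.8327 → s = 53.1673
radial distance = base radius + s = 16 + 53.1673 = 69.1673

69.1673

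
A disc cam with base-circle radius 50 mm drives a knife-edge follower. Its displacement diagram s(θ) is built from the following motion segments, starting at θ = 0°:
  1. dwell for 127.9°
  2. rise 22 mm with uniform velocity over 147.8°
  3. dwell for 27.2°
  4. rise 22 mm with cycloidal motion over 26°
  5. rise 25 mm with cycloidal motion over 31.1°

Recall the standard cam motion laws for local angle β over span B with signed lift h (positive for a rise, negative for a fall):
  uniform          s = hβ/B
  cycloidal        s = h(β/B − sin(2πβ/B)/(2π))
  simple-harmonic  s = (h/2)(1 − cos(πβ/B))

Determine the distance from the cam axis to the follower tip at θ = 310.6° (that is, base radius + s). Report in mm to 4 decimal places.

seg 1 [0°–127.9°] dwell: s stays 0.0000
seg 2 [127.9°–275.7°] uniform, h=22: full span → s += 22 → s = 22.0000
seg 3 [275.7°–302.9°] dwell: s stays 22.0000
seg 4 [302.9°–328.9°] cycloidal, h=22: θ=310.6° here. β=7.7, B=26. 22·(0.2962 − sin(2π·0.2962)/(2π)) = 3.1602 → s = 25.1602
radial distance = base radius + s = 50 + 25.1602 = 75.1602

75.1602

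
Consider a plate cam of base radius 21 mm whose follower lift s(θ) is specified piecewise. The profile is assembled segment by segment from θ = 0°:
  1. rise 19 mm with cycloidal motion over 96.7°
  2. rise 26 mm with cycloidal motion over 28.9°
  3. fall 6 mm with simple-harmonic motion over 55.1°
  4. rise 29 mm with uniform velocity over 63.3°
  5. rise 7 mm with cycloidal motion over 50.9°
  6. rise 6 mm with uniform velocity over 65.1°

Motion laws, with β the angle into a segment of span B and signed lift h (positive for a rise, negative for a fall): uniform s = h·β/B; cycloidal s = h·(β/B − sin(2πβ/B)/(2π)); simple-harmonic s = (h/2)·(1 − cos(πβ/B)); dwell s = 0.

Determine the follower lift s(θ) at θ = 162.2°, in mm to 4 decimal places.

seg 1 [0°–96.7°] cycloidal, h=19: full span → s += 19 → s = 19.0000
seg 2 [96.7°–125.6°] cycloidal, h=26: full span → s += 26 → s = 45.0000
seg 3 [125.6°–180.7°] simple-harmonic, h=-6: θ=162.2° here. β=36.6, B=55.1. -6/2·(1 − cos(π·0.6642)) = -4.4802 → s = 40.5198

40.5198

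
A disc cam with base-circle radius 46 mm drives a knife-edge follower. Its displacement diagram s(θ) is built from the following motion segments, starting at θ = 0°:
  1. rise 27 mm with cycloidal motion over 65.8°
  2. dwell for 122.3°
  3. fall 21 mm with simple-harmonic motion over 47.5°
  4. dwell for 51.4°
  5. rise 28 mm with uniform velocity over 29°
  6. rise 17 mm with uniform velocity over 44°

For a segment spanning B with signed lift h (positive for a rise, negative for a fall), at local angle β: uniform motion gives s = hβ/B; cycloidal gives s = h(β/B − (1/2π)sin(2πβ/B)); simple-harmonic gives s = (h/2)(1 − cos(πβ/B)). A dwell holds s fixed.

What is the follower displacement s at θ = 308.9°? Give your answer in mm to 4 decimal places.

seg 1 [0°–65.8°] cycloidal, h=27: full span → s += 27 → s = 27.0000
seg 2 [65.8°–188.1°] dwell: s stays 27.0000
seg 3 [188.1°–235.6°] simple-harmonic, h=-21: full span → s += -21 → s = 6.0000
seg 4 [235.6°–287°] dwell: s stays 6.0000
seg 5 [287°–316°] uniform, h=28: θ=308.9° here. β=21.9, B=29. 28·21.9/29 = 21.1448 → s = 27.1448

27.1448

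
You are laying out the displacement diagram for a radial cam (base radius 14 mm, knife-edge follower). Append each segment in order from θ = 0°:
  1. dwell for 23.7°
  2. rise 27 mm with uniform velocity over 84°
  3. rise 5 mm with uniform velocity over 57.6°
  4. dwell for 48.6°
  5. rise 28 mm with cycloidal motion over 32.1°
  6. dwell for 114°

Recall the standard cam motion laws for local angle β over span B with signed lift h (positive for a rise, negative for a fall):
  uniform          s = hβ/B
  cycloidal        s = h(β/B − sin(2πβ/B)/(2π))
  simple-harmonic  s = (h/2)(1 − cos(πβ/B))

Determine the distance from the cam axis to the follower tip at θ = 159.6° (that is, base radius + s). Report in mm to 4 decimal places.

seg 1 [0°–23.7°] dwell: s stays 0.0000
seg 2 [23.7°–107.7°] uniform, h=27: full span → s += 27 → s = 27.0000
seg 3 [107.7°–165.3°] uniform, h=5: θ=159.6° here. β=51.9, B=57.6. 5·51.9/57.6 = 4.5052 → s = 31.5052
radial distance = base radius + s = 14 + 31.5052 = 45.5052

45.5052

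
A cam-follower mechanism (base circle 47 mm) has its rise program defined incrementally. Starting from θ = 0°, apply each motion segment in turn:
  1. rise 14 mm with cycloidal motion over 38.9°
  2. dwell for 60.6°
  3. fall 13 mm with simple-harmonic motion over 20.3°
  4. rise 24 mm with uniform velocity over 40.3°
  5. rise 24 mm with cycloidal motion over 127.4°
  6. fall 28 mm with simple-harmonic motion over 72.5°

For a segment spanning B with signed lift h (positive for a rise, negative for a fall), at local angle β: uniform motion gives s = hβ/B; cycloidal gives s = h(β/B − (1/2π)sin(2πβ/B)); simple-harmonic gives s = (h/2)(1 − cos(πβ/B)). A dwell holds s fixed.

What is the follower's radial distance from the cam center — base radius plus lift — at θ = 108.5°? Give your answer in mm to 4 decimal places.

seg 1 [0°–38.9°] cycloidal, h=14: full span → s += 14 → s = 14.0000
seg 2 [38.9°–99.5°] dwell: s stays 14.0000
seg 3 [99.5°–119.8°] simple-harmonic, h=-13: θ=108.5° here. β=9, B=20.3. -13/2·(1 − cos(π·0.4433)) = -5.3493 → s = 8.6507
radial distance = base radius + s = 47 + 8.6507 = 55.6507

55.6507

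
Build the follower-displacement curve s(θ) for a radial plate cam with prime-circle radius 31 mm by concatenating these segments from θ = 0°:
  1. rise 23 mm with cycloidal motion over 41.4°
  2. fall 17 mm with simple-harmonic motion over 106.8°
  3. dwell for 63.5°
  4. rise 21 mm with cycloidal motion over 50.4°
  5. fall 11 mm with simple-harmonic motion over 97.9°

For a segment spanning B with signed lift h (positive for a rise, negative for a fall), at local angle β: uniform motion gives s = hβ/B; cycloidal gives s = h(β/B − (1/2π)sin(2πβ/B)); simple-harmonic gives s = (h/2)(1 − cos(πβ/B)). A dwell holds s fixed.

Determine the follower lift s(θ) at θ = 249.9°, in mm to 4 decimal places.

seg 1 [0°–41.4°] cycloidal, h=23: full span → s += 23 → s = 23.0000
seg 2 [41.4°–148.2°] simple-harmonic, h=-17: full span → s += -17 → s = 6.0000
seg 3 [148.2°–211.7°] dwell: s stays 6.0000
seg 4 [211.7°–262.1°] cycloidal, h=21: θ=249.9° here. β=38.2, B=50.4. 21·(0.7579 − sin(2π·0.7579)/(2π)) = 19.2548 → s = 25.2548

25.2548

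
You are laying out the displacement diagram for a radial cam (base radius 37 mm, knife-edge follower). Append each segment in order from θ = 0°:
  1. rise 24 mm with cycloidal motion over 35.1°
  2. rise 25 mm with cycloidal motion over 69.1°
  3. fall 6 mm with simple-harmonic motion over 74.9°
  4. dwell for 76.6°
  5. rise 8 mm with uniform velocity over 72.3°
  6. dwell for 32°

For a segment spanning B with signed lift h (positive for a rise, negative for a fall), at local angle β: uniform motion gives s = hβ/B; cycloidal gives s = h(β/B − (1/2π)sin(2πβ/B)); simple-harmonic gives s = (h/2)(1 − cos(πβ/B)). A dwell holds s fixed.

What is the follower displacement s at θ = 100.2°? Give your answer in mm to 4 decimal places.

seg 1 [0°–35.1°] cycloidal, h=24: full span → s += 24 → s = 24.0000
seg 2 [35.1°–104.2°] cycloidal, h=25: θ=100.2° here. β=65.1, B=69.1. 25·(0.9421 − sin(2π·0.9421)/(2π)) = 24.9683 → s = 48.9683

48.9683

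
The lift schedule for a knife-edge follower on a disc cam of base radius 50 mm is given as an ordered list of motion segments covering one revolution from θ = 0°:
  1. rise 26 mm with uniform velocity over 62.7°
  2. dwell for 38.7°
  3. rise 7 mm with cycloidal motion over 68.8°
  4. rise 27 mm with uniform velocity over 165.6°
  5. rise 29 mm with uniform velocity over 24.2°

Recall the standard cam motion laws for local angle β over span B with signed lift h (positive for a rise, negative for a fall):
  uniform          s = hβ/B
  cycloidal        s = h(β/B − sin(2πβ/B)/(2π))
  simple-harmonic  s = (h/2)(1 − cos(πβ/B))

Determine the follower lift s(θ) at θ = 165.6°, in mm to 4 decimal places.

seg 1 [0°–62.7°] uniform, h=26: full span → s += 26 → s = 26.0000
seg 2 [62.7°–101.4°] dwell: s stays 26.0000
seg 3 [101.4°–170.2°] cycloidal, h=7: θ=165.6° here. β=64.2, B=68.8. 7·(0.9331 − sin(2π·0.9331)/(2π)) = 6.9864 → s = 32.9864

32.9864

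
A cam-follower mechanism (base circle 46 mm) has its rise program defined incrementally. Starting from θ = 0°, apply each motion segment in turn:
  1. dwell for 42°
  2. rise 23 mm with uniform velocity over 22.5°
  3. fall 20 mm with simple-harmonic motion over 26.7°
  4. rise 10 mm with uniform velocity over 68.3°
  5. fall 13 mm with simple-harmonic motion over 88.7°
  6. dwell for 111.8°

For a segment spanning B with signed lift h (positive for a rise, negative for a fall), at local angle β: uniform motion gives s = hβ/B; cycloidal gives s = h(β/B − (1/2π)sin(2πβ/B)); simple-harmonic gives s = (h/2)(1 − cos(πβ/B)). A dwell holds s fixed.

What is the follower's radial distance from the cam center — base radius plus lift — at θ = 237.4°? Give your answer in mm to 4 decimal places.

seg 1 [0°–42°] dwell: s stays 0.0000
seg 2 [42°–64.5°] uniform, h=23: full span → s += 23 → s = 23.0000
seg 3 [64.5°–91.2°] simple-harmonic, h=-20: full span → s += -20 → s = 3.0000
seg 4 [91.2°–159.5°] uniform, h=10: full span → s += 10 → s = 13.0000
seg 5 [159.5°–248.2°] simple-harmonic, h=-13: θ=237.4° here. β=77.9, B=88.7. -13/2·(1 − cos(π·0.8782)) = -12.5302 → s = 0.4698
radial distance = base radius + s = 46 + 0.4698 = 46.4698

46.4698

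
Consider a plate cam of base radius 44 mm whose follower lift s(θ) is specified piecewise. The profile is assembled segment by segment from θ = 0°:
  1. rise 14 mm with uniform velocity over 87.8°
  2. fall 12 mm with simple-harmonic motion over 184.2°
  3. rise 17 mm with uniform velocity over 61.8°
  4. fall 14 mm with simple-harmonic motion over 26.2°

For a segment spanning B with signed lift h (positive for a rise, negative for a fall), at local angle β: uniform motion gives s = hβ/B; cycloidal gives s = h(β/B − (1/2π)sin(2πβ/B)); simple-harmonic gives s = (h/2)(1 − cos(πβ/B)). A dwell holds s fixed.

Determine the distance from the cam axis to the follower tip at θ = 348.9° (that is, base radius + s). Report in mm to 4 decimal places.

seg 1 [0°–87.8°] uniform, h=14: full span → s += 14 → s = 14.0000
seg 2 [87.8°–272°] simple-harmonic, h=-12: full span → s += -12 → s = 2.0000
seg 3 [272°–333.8°] uniform, h=17: full span → s += 17 → s = 19.0000
seg 4 [333.8°–360°] simple-harmonic, h=-14: θ=348.9° here. β=15.1, B=26.2. -14/2·(1 − cos(π·0.5763)) = -8.6627 → s = 10.3373
radial distance = base radius + s = 44 + 10.3373 = 54.3373

54.3373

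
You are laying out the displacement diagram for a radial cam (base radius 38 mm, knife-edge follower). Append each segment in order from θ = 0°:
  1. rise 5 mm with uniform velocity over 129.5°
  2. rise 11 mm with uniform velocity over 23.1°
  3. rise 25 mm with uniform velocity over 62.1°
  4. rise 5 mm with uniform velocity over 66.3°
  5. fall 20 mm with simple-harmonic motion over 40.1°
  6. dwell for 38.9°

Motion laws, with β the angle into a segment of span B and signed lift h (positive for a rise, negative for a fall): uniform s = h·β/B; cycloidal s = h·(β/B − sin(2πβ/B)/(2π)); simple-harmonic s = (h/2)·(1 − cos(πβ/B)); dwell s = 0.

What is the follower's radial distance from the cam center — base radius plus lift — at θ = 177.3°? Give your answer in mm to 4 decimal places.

seg 1 [0°–129.5°] uniform, h=5: full span → s += 5 → s = 5.0000
seg 2 [129.5°–152.6°] uniform, h=11: full span → s += 11 → s = 16.0000
seg 3 [152.6°–214.7°] uniform, h=25: θ=177.3° here. β=24.7, B=62.1. 25·24.7/62.1 = 9.9436 → s = 25.9436
radial distance = base radius + s = 38 + 25.9436 = 63.9436

63.9436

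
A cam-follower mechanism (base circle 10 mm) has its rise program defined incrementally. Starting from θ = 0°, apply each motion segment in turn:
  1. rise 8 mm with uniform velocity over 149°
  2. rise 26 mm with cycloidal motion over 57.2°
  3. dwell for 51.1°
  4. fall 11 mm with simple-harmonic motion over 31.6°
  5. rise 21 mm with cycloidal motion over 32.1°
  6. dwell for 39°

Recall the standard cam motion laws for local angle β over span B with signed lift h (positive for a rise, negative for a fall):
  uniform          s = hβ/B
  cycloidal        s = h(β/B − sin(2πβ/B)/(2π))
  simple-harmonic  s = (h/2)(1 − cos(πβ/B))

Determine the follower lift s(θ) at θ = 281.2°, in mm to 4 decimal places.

seg 1 [0°–149°] uniform, h=8: full span → s += 8 → s = 8.0000
seg 2 [149°–206.2°] cycloidal, h=26: full span → s += 26 → s = 34.0000
seg 3 [206.2°–257.3°] dwell: s stays 34.0000
seg 4 [257.3°–288.9°] simple-harmonic, h=-11: θ=281.2° here. β=23.9, B=31.6. -11/2·(1 − cos(π·0.7563)) = -9.4656 → s = 24.5344

24.5344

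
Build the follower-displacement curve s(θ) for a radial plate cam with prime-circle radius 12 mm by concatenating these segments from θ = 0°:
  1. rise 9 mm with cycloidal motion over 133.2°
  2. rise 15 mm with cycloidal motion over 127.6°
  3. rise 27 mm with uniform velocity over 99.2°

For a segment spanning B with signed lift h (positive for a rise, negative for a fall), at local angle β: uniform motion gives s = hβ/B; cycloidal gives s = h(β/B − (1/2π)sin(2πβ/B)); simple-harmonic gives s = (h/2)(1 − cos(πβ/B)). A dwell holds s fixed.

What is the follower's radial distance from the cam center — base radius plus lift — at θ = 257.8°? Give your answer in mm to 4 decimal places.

seg 1 [0°–133.2°] cycloidal, h=9: full span → s += 9 → s = 9.0000
seg 2 [133.2°–260.8°] cycloidal, h=15: θ=257.8° here. β=124.6, B=127.6. 15·(0.9765 − sin(2π·0.9765)/(2π)) = 14.9987 → s = 23.9987
radial distance = base radius + s = 12 + 23.9987 = 35.9987

35.9987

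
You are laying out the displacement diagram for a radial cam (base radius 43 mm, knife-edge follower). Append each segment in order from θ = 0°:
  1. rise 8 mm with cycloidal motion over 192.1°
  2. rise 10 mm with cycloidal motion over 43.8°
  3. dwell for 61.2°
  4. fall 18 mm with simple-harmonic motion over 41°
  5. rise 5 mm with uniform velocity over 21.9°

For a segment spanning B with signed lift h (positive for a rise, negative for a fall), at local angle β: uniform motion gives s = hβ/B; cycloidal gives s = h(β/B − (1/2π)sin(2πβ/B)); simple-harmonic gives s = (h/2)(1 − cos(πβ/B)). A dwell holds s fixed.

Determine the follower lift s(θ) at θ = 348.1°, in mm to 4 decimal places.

seg 1 [0°–192.1°] cycloidal, h=8: full span → s += 8 → s = 8.0000
seg 2 [192.1°–235.9°] cycloidal, h=10: full span → s += 10 → s = 18.0000
seg 3 [235.9°–297.1°] dwell: s stays 18.0000
seg 4 [297.1°–338.1°] simple-harmonic, h=-18: full span → s += -18 → s = 0.0000
seg 5 [338.1°–360°] uniform, h=5: θ=348.1° here. β=10, B=21.9. 5·10/21.9 = 2.2831 → s = 2.2831

2.2831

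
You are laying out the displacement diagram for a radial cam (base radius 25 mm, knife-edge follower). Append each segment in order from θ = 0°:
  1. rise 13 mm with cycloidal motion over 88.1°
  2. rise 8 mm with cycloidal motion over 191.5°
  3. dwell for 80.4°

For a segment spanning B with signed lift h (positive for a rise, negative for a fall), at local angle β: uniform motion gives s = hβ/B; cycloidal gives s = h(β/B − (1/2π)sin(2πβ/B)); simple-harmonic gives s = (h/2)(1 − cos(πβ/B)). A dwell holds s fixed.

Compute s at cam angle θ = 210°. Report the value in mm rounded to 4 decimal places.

seg 1 [0°–88.1°] cycloidal, h=13: full span → s += 13 → s = 13.0000
seg 2 [88.1°–279.6°] cycloidal, h=8: θ=210° here. β=121.9, B=191.5. 8·(0.6366 − sin(2π·0.6366)/(2π)) = 6.0557 → s = 19.0557

19.0557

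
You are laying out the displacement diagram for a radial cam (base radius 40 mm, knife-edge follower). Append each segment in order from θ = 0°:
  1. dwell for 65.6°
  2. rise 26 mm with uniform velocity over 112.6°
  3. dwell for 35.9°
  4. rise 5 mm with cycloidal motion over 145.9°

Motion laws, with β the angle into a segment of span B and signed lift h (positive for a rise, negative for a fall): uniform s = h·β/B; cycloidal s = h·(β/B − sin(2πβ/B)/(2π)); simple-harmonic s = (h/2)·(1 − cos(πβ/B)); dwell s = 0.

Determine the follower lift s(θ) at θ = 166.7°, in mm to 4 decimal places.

seg 1 [0°–65.6°] dwell: s stays 0.0000
seg 2 [65.6°–178.2°] uniform, h=26: θ=166.7° here. β=101.1, B=112.6. 26·101.1/112.6 = 23.3446 → s = 23.3446

23.3446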